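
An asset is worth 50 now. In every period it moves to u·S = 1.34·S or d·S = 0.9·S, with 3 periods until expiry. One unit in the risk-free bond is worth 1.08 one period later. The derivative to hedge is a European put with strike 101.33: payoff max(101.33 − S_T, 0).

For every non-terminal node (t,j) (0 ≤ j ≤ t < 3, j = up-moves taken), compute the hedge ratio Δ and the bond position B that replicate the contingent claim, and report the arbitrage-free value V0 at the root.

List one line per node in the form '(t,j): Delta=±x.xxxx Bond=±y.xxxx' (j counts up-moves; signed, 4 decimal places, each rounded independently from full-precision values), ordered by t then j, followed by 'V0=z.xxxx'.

(0,0): Delta=-0.8762 Bond=75.2826
(1,0): Delta=-1.0000 Bond=86.8741
(1,1): Delta=-0.7562 Bond=73.2613
(2,0): Delta=-1.0000 Bond=93.8241
(2,1): Delta=-1.0000 Bond=93.8241
(2,2): Delta=-0.5197 Bond=57.8862
V0=31.4703

The replicating-portfolio and risk-neutral prices coincide; use p* = (1.08−0.9)/(1.34−0.9) = 0.4091 for the latter.
At expiry t=3: V(3,0)=64.8800, V(3,1)=47.0600, V(3,2)=20.5280, V(3,3)=0.0000
(2,0): S=40.5000. Δ = (V_up−V_dn)/(S_up−S_dn) = (47.0600−64.8800)/(54.2700−36.4500) = -1.0000. V = [p*·47.0600 + (1−p*)·64.8800]/1.08 = 53.3241. B = V − Δ·S = 93.8241.
(2,1): S=60.3000. Δ = (V_up−V_dn)/(S_up−S_dn) = (20.5280−47.0600)/(80.8020−54.2700) = -1.0000. V = [p*·20.5280 + (1−p*)·47.0600]/1.08 = 33.5241. B = V − Δ·S = 93.8241.
(2,2): S=89.7800. Δ = (V_up−V_dn)/(S_up−S_dn) = (0.0000−20.5280)/(120.3052−80.8020) = -0.5197. V = [p*·0.0000 + (1−p*)·20.5280]/1.08 = 11.2316. B = V − Δ·S = 57.8862.
(1,0): S=45.0000. Δ = (V_up−V_dn)/(S_up−S_dn) = (33.5241−53.3241)/(60.3000−40.5000) = -1.0000. V = [p*·33.5241 + (1−p*)·53.3241]/1.08 = 41.8741. B = V − Δ·S = 86.8741.
(1,1): S=67.0000. Δ = (V_up−V_dn)/(S_up−S_dn) = (11.2316−33.5241)/(89.7800−60.3000) = -0.7562. V = [p*·11.2316 + (1−p*)·33.5241]/1.08 = 22.5967. B = V − Δ·S = 73.2613.
(0,0): S=50.0000. Δ = (V_up−V_dn)/(S_up−S_dn) = (22.5967−41.8741)/(67.0000−45.0000) = -0.8762. V = [p*·22.5967 + (1−p*)·41.8741]/1.08 = 31.4703. B = V − Δ·S = 75.2826.
Self-financing check: at every node Δ·S+B equals the discounted successor values.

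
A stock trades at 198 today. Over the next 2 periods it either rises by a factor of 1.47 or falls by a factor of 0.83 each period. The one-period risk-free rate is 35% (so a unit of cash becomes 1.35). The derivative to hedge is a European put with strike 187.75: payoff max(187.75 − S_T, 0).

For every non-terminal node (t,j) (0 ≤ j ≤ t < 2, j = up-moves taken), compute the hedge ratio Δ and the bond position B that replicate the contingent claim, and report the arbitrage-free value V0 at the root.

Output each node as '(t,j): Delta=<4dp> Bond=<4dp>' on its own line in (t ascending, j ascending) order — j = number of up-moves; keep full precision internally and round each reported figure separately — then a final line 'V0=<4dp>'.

Risk-neutral probability p* = (R−d)/(u−d) = (1.35−0.83)/(1.47−0.83) = 0.8125.
Terminal values V(2,·): V(2,0)=51.3478, V(2,1)=0.0000, V(2,2)=0.0000
  t=1,j=0: stock 164.3400 → up 241.5798 (V=0.0000), down 136.4022 (V=51.3478). Price 7.1316; hedge Δ=-0.4882, bond B=87.3626.
  t=1,j=1: stock 291.0600 → up 427.8582 (V=0.0000), down 241.5798 (V=0.0000). Price 0.0000; hedge Δ=0.0000, bond B=0.0000.
  t=0,j=0: stock 198.0000 → up 291.0600 (V=0.0000), down 164.3400 (V=7.1316). Price 0.9905; hedge Δ=-0.0563, bond B=12.1337.
The time-0 hedge costs 0.9905, which is the no-arbitrage price.

(0,0): Delta=-0.0563 Bond=12.1337
(1,0): Delta=-0.4882 Bond=87.3626
(1,1): Delta=0.0000 Bond=0.0000
V0=0.9905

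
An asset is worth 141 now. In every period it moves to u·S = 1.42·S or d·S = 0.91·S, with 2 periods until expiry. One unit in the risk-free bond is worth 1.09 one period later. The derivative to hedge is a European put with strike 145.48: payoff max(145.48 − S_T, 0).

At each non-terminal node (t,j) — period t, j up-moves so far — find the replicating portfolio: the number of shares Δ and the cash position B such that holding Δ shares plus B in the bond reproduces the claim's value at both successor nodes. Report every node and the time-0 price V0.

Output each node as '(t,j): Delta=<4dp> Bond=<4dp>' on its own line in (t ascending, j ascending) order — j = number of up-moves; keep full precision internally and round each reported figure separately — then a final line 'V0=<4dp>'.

(0,0): Delta=-0.2371 Bond=43.5473
(1,0): Delta=-0.4389 Bond=73.3575
(1,1): Delta=0.0000 Bond=0.0000
V0=10.1202

No-arbitrage ⇒ martingale measure with p* = (R−d)/(u−d) = 0.3529.
Terminal payoffs: V(2,0)=28.7179, V(2,1)=0.0000, V(2,2)=0.0000
(1,0): S=128.3100. Δ = (V_up−V_dn)/(S_up−S_dn) = (0.0000−28.7179)/(182.2002−116.7621) = -0.4389. V = [p*·0.0000 + (1−p*)·28.7179]/1.09 = 17.0479. B = V − Δ·S = 73.3575.
(1,1): S=200.2200. Δ = (V_up−V_dn)/(S_up−S_dn) = (0.0000−0.0000)/(284.3124−182.2002) = 0.0000. V = [p*·0.0000 + (1−p*)·0.0000]/1.09 = 0.0000. B = V − Δ·S = 0.0000.
(0,0): S=141.0000. Δ = (V_up−V_dn)/(S_up−S_dn) = (0.0000−17.0479)/(200.2200−128.3100) = -0.2371. V = [p*·0.0000 + (1−p*)·17.0479]/1.09 = 10.1202. B = V − Δ·S = 43.5473.
Check: Δ(0,0)·S0 + B(0,0) = 10.1202 = V0.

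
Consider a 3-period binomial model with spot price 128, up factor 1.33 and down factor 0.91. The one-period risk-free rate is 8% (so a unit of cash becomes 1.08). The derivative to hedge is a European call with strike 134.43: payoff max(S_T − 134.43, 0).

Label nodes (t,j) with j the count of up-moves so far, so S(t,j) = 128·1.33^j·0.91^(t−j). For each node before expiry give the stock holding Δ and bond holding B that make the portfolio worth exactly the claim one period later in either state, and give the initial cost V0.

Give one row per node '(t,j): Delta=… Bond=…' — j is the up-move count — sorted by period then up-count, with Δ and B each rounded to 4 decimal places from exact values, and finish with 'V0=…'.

The replicating-portfolio and risk-neutral prices coincide; use p* = (1.08−0.91)/(1.33−0.91) = 0.4048 for the latter.
At expiry t=3: V(3,0)=0.0000, V(3,1)=6.5457, V(3,2)=71.6115, V(3,3)=166.7075
(2,0): S=105.9968. Δ = (V_up−V_dn)/(S_up−S_dn) = (6.5457−0.0000)/(140.9757−96.4571) = 0.1470. V = [p*·6.5457 + (1−p*)·0.0000]/1.08 = 2.4532. B = V − Δ·S = -13.1319.
(2,1): S=154.9184. Δ = (V_up−V_dn)/(S_up−S_dn) = (71.6115−6.5457)/(206.0415−140.9757) = 1.0000. V = [p*·71.6115 + (1−p*)·6.5457]/1.08 = 30.4462. B = V − Δ·S = -124.4722.
(2,2): S=226.4192. Δ = (V_up−V_dn)/(S_up−S_dn) = (166.7075−71.6115)/(301.1375−206.0415) = 1.0000. V = [p*·166.7075 + (1−p*)·71.6115]/1.08 = 101.9470. B = V − Δ·S = -124.4722.
(1,0): S=116.4800. Δ = (V_up−V_dn)/(S_up−S_dn) = (30.4462−2.4532)/(154.9184−105.9968) = 0.5722. V = [p*·30.4462 + (1−p*)·2.4532]/1.08 = 12.7627. B = V − Δ·S = -53.8872.
(1,1): S=170.2400. Δ = (V_up−V_dn)/(S_up−S_dn) = (101.9470−30.4462)/(226.4192−154.9184) = 1.0000. V = [p*·101.9470 + (1−p*)·30.4462]/1.08 = 54.9879. B = V − Δ·S = -115.2521.
(0,0): S=128.0000. Δ = (V_up−V_dn)/(S_up−S_dn) = (54.9879−12.7627)/(170.2400−116.4800) = 0.7854. V = [p*·54.9879 + (1−p*)·12.7627]/1.08 = 27.6425. B = V − Δ·S = -72.8939.
The time-0 hedge costs 27.6425, which is the no-arbitrage price.

(0,0): Delta=0.7854 Bond=-72.8939
(1,0): Delta=0.5722 Bond=-53.8872
(1,1): Delta=1.0000 Bond=-115.2521
(2,0): Delta=0.1470 Bond=-13.1319
(2,1): Delta=1.0000 Bond=-124.4722
(2,2): Delta=1.0000 Bond=-124.4722
V0=27.6425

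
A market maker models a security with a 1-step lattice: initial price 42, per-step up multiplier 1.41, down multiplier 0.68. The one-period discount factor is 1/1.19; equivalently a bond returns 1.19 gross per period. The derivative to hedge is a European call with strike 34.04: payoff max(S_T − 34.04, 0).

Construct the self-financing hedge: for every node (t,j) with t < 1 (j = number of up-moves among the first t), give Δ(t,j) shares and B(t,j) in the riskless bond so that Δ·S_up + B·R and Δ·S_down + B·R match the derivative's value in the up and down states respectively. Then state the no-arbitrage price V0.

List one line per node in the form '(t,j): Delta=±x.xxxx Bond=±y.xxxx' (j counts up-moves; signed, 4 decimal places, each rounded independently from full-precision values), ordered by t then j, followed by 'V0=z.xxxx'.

(0,0): Delta=0.8213 Bond=-19.7104
V0=14.7828

Risk-neutral probability p* = (R−d)/(u−d) = (1.19−0.68)/(1.41−0.68) = 0.6986.
At expiry t=1: V(1,0)=0.0000, V(1,1)=25.1800
  t=0,j=0: stock 42.0000 → up 59.2200 (V=25.1800), down 28.5600 (V=0.0000). Price 14.7828; hedge Δ=0.8213, bond B=-19.7104.
The time-0 hedge costs 14.7828, which is the no-arbitrage price.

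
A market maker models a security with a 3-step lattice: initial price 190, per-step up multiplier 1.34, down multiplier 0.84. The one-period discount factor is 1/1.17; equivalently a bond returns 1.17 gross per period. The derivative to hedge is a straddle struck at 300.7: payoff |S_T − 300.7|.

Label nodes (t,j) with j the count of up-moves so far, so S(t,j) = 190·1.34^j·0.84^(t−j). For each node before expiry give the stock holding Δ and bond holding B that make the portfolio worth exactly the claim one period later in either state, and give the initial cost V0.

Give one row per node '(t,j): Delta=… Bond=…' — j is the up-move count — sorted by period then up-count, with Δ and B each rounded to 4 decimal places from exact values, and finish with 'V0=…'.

Risk-neutral probability p* = (R−d)/(u−d) = (1.17−0.84)/(1.34−0.84) = 0.6600.
At expiry t=3: V(3,0)=188.0862, V(3,1)=121.0542, V(3,2)=14.1222, V(3,3)=156.4598
  t=2,j=0: stock 134.0640 → up 179.6458 (V=121.0542), down 112.6138 (V=188.0862). Price 122.9445; hedge Δ=-1.0000, bond B=257.0085.
  t=2,j=1: stock 213.8640 → up 286.5778 (V=14.1222), down 179.6458 (V=121.0542). Price 43.1445; hedge Δ=-1.0000, bond B=257.0085.
  t=2,j=2: stock 341.1640 → up 457.1598 (V=156.4598), down 286.5778 (V=14.1222). Price 92.3633; hedge Δ=0.8344, bond B=-192.3118.
  t=1,j=0: stock 159.6000 → up 213.8640 (V=43.1445), down 134.0640 (V=122.9445). Price 60.0654; hedge Δ=-1.0000, bond B=219.6654.
  t=1,j=1: stock 254.6000 → up 341.1640 (V=92.3633), down 213.8640 (V=43.1445). Price 64.6401; hedge Δ=0.3866, bond B=-33.7973.
  t=0,j=0: stock 190.0000 → up 254.6000 (V=64.6401), down 159.6000 (V=60.0654). Price 53.9185; hedge Δ=0.0482, bond B=44.7692.
Root portfolio cost Δ·190+B reproduces V0=53.9185.

(0,0): Delta=0.0482 Bond=44.7692
(1,0): Delta=-1.0000 Bond=219.6654
(1,1): Delta=0.3866 Bond=-33.7973
(2,0): Delta=-1.0000 Bond=257.0085
(2,1): Delta=-1.0000 Bond=257.0085
(2,2): Delta=0.8344 Bond=-192.3118
V0=53.9185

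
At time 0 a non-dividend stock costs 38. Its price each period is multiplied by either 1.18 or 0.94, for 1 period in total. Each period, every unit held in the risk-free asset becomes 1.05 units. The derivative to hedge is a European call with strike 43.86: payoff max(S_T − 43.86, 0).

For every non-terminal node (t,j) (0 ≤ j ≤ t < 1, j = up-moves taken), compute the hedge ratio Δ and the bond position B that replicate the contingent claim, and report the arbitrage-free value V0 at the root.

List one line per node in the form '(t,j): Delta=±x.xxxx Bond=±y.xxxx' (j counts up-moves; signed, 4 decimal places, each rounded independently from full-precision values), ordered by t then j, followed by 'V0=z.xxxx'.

Since d<R<u, set p* = (R−d)/(u−d) = 0.4583; price each node as the discounted p*-expectation of its children.
Payoff layer (t=1): V(1,0)=0.0000, V(1,1)=0.9800
  t=0,j=0: stock 38.0000 → up 44.8400 (V=0.9800), down 35.7200 (V=0.0000). Price 0.4278; hedge Δ=0.1075, bond B=-3.6556.
Self-financing check: at every node Δ·S+B equals the discounted successor values.

(0,0): Delta=0.1075 Bond=-3.6556
V0=0.4278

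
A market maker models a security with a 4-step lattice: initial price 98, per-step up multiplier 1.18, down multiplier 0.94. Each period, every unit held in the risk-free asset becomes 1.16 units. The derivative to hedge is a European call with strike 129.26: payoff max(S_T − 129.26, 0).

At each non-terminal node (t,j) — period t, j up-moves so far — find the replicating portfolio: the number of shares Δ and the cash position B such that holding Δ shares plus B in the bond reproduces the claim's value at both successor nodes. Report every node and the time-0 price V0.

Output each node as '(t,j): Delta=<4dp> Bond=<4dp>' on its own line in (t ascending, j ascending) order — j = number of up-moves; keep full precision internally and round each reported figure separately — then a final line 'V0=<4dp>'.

The replicating-portfolio and risk-neutral prices coincide; use p* = (1.16−0.94)/(1.18−0.94) = 0.9167 for the latter.
Terminal values V(4,·): V(4,0)=0.0000, V(4,1)=0.0000, V(4,2)=0.0000, V(4,3)=22.0961, V(4,4)=60.7402
Node (3,0) S=81.3972: V=(p*·0.0000+(1−p*)·0.0000)/1.16=0.0000; Δ=(0.0000−0.0000)/(96.0487−76.5134)=0.0000; B=V−Δ·S=0.0000
Node (3,1) S=102.1795: V=(p*·0.0000+(1−p*)·0.0000)/1.16=0.0000; Δ=(0.0000−0.0000)/(120.5718−96.0487)=0.0000; B=V−Δ·S=0.0000
Node (3,2) S=128.2679: V=(p*·22.0961+(1−p*)·0.0000)/1.16=17.4610; Δ=(22.0961−0.0000)/(151.3561−120.5718)=0.7178; B=V−Δ·S=-74.6061
Node (3,3) S=161.0171: V=(p*·60.7402+(1−p*)·22.0961)/1.16=49.5861; Δ=(60.7402−22.0961)/(190.0002−151.3561)=1.0000; B=V−Δ·S=-111.4310
Node (2,0) S=86.5928: V=(p*·0.0000+(1−p*)·0.0000)/1.16=0.0000; Δ=(0.0000−0.0000)/(102.1795−81.3972)=0.0000; B=V−Δ·S=0.0000
Node (2,1) S=108.7016: V=(p*·17.4610+(1−p*)·0.0000)/1.16=13.7982; Δ=(17.4610−0.0000)/(128.2679−102.1795)=0.6693; B=V−Δ·S=-58.9560
Node (2,2) S=136.4552: V=(p*·49.5861+(1−p*)·17.4610)/1.16=40.4388; Δ=(49.5861−17.4610)/(161.0171−128.2679)=0.9809; B=V−Δ·S=-93.4158
Node (1,0) S=92.1200: V=(p*·13.7982+(1−p*)·0.0000)/1.16=10.9038; Δ=(13.7982−0.0000)/(108.7016−86.5928)=0.6241; B=V−Δ·S=-46.5888
Node (1,1) S=115.6400: V=(p*·40.4388+(1−p*)·13.7982)/1.16=32.9472; Δ=(40.4388−13.7982)/(136.4552−108.7016)=0.9599; B=V−Δ·S=-78.0553
Node (0,0) S=98.0000: V=(p*·32.9472+(1−p*)·10.9038)/1.16=26.8192; Δ=(32.9472−10.9038)/(115.6400−92.1200)=0.9372; B=V−Δ·S=-65.0285
The time-0 hedge costs 26.8192, which is the no-arbitrage price.

(0,0): Delta=0.9372 Bond=-65.0285
(1,0): Delta=0.6241 Bond=-46.5888
(1,1): Delta=0.9599 Bond=-78.0553
(2,0): Delta=0.0000 Bond=0.0000
(2,1): Delta=0.6693 Bond=-58.9560
(2,2): Delta=0.9809 Bond=-93.4158
(3,0): Delta=0.0000 Bond=0.0000
(3,1): Delta=0.0000 Bond=0.0000
(3,2): Delta=0.7178 Bond=-74.6061
(3,3): Delta=1.0000 Bond=-111.4310
V0=26.8192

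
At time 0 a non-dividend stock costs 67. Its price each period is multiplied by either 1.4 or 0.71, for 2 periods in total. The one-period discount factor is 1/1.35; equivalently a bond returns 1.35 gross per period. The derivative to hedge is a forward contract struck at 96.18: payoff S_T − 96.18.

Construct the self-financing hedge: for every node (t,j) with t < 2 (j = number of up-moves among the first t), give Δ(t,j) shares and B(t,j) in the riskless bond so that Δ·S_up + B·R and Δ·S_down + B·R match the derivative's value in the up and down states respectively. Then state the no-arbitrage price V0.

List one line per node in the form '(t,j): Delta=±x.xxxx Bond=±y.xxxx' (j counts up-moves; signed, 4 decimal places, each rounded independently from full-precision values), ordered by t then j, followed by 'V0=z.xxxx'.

(0,0): Delta=1.0000 Bond=-52.7737
(1,0): Delta=1.0000 Bond=-71.2444
(1,1): Delta=1.0000 Bond=-71.2444
V0=14.2263

Risk-neutral probability p* = (R−d)/(u−d) = (1.35−0.71)/(1.4−0.71) = 0.9275.
At expiry t=2: V(2,0)=-62.4053, V(2,1)=-29.5820, V(2,2)=35.1400
  t=1,j=0: stock 47.5700 → up 66.5980 (V=-29.5820), down 33.7747 (V=-62.4053). Price -23.6744; hedge Δ=1.0000, bond B=-71.2444.
  t=1,j=1: stock 93.8000 → up 131.3200 (V=35.1400), down 66.5980 (V=-29.5820). Price 22.5556; hedge Δ=1.0000, bond B=-71.2444.
  t=0,j=0: stock 67.0000 → up 93.8000 (V=22.5556), down 47.5700 (V=-23.6744). Price 14.2263; hedge Δ=1.0000, bond B=-52.7737.
The time-0 hedge costs 14.2263, which is the no-arbitrage price.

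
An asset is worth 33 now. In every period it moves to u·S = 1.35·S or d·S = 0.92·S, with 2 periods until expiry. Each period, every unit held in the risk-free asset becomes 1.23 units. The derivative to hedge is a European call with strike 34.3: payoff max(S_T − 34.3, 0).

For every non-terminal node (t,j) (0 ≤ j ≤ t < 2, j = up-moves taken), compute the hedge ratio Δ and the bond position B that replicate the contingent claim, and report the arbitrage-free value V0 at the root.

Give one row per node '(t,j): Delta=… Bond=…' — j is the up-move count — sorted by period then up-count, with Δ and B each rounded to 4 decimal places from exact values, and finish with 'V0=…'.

(0,0): Delta=0.8982 Bond=-18.9834
(1,0): Delta=0.5121 Bond=-11.6300
(1,1): Delta=1.0000 Bond=-27.8862
V0=10.6562

The replicating-portfolio and risk-neutral prices coincide; use p* = (1.23−0.92)/(1.35−0.92) = 0.7209 for the latter.
Payoff layer (t=2): V(2,0)=0.0000, V(2,1)=6.6860, V(2,2)=25.8425
(1,0): S=30.3600. Δ = (V_up−V_dn)/(S_up−S_dn) = (6.6860−0.0000)/(40.9860−27.9312) = 0.5121. V = [p*·6.6860 + (1−p*)·0.0000]/1.23 = 3.9188. B = V − Δ·S = -11.6300.
(1,1): S=44.5500. Δ = (V_up−V_dn)/(S_up−S_dn) = (25.8425−6.6860)/(60.1425−40.9860) = 1.0000. V = [p*·25.8425 + (1−p*)·6.6860]/1.23 = 16.6638. B = V − Δ·S = -27.8862.
(0,0): S=33.0000. Δ = (V_up−V_dn)/(S_up−S_dn) = (16.6638−3.9188)/(44.5500−30.3600) = 0.8982. V = [p*·16.6638 + (1−p*)·3.9188]/1.23 = 10.6562. B = V − Δ·S = -18.9834.
Root portfolio cost Δ·33+B reproduces V0=10.6562.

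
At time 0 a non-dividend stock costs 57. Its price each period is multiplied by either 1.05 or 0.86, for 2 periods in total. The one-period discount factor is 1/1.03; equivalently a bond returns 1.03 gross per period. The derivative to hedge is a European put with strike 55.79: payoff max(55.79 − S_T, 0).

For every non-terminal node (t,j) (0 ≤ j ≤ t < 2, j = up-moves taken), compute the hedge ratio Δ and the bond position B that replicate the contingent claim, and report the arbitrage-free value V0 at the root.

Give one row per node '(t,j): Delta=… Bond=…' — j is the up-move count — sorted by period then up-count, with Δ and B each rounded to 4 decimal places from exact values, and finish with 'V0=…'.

Under the risk-neutral measure, an up-move has probability p* = (R−d)/(u−d) = 0.8947 and values discount at R = 1.03.
At expiry t=2: V(2,0)=13.6328, V(2,1)=4.3190, V(2,2)=0.0000
Node (1,0) S=49.0200: V=(p*·4.3190+(1−p*)·13.6328)/1.03=5.1450; Δ=(4.3190−13.6328)/(51.4710−42.1572)=-1.0000; B=V−Δ·S=54.1650
Node (1,1) S=59.8500: V=(p*·0.0000+(1−p*)·4.3190)/1.03=0.4414; Δ=(0.0000−4.3190)/(62.8425−51.4710)=-0.3798; B=V−Δ·S=23.1730
Node (0,0) S=57.0000: V=(p*·0.4414+(1−p*)·5.1450)/1.03=0.9092; Δ=(0.4414−5.1450)/(59.8500−49.0200)=-0.4343; B=V−Δ·S=25.6653
Check: Δ(0,0)·S0 + B(0,0) = 0.9092 = V0.

(0,0): Delta=-0.4343 Bond=25.6653
(1,0): Delta=-1.0000 Bond=54.1650
(1,1): Delta=-0.3798 Bond=23.1730
V0=0.9092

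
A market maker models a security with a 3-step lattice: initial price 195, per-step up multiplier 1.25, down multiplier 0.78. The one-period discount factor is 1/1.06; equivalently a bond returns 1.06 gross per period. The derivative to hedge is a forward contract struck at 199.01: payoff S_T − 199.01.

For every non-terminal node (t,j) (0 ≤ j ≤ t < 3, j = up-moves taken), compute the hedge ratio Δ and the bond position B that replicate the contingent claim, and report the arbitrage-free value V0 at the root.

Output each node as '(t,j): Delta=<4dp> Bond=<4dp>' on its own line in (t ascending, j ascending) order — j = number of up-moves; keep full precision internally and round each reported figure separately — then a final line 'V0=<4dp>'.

(0,0): Delta=1.0000 Bond=-167.0926
(1,0): Delta=1.0000 Bond=-177.1182
(1,1): Delta=1.0000 Bond=-177.1182
(2,0): Delta=1.0000 Bond=-187.7453
(2,1): Delta=1.0000 Bond=-187.7453
(2,2): Delta=1.0000 Bond=-187.7453
V0=27.9074

No-arbitrage ⇒ martingale measure with p* = (R−d)/(u−d) = 0.5957.
Terminal values V(3,·): V(3,0)=-106.4724, V(3,1)=-50.7125, V(3,2)=38.6463, V(3,3)=181.8494
  t=2,j=0: stock 118.6380 → up 148.2975 (V=-50.7125), down 92.5376 (V=-106.4724). Price -69.1073; hedge Δ=1.0000, bond B=-187.7453.
  t=2,j=1: stock 190.1250 → up 237.6562 (V=38.6463), down 148.2975 (V=-50.7125). Price 2.3797; hedge Δ=1.0000, bond B=-187.7453.
  t=2,j=2: stock 304.6875 → up 380.8594 (V=181.8494), down 237.6562 (V=38.6463). Price 116.9422; hedge Δ=1.0000, bond B=-187.7453.
  t=1,j=0: stock 152.1000 → up 190.1250 (V=2.3797), down 118.6380 (V=-69.1073). Price -25.0182; hedge Δ=1.0000, bond B=-177.1182.
  t=1,j=1: stock 243.7500 → up 304.6875 (V=116.9422), down 190.1250 (V=2.3797). Price 66.6318; hedge Δ=1.0000, bond B=-177.1182.
  t=0,j=0: stock 195.0000 → up 243.7500 (V=66.6318), down 152.1000 (V=-25.0182). Price 27.9074; hedge Δ=1.0000, bond B=-167.0926.
Check: Δ(0,0)·S0 + B(0,0) = 27.9074 = V0.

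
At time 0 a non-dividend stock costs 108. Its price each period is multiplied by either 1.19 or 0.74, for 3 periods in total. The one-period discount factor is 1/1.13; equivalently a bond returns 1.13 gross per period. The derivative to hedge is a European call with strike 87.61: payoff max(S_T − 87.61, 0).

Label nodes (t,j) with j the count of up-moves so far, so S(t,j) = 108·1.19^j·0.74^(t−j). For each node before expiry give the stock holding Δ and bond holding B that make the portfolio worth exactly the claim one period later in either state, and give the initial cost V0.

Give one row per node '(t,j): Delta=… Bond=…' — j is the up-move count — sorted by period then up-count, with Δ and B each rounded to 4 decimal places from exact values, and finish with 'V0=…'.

(0,0): Delta=0.9282 Bond=-52.3396
(1,0): Delta=0.5452 Bond=-28.5335
(1,1): Delta=0.9648 Bond=-63.8531
(2,0): Delta=0.0000 Bond=0.0000
(2,1): Delta=0.5973 Bond=-37.2033
(2,2): Delta=1.0000 Bond=-77.5310
V0=47.9059

Since d<R<u, set p* = (R−d)/(u−d) = 0.8667; price each node as the discounted p*-expectation of its children.
Terminal payoffs: V(3,0)=0.0000, V(3,1)=0.0000, V(3,2)=25.5647, V(3,3)=94.3872
  t=2,j=0: stock 59.1408 → up 70.3776 (V=0.0000), down 43.7642 (V=0.0000). Price 0.0000; hedge Δ=0.0000, bond B=0.0000.
  t=2,j=1: stock 95.1048 → up 113.1747 (V=25.5647), down 70.3776 (V=0.0000). Price 19.6072; hedge Δ=0.5973, bond B=-37.2033.
  t=2,j=2: stock 152.9388 → up 181.9972 (V=94.3872), down 113.1747 (V=25.5647). Price 75.4078; hedge Δ=1.0000, bond B=-77.5310.
  t=1,j=0: stock 79.9200 → up 95.1048 (V=19.6072), down 59.1408 (V=0.0000). Price 15.0379; hedge Δ=0.5452, bond B=-28.5335.
  t=1,j=1: stock 128.5200 → up 152.9388 (V=75.4078), down 95.1048 (V=19.6072). Price 60.1484; hedge Δ=0.9648, bond B=-63.8531.
  t=0,j=0: stock 108.0000 → up 128.5200 (V=60.1484), down 79.9200 (V=15.0379). Price 47.9059; hedge Δ=0.9282, bond B=-52.3396.
The time-0 hedge costs 47.9059, which is the no-arbitrage price.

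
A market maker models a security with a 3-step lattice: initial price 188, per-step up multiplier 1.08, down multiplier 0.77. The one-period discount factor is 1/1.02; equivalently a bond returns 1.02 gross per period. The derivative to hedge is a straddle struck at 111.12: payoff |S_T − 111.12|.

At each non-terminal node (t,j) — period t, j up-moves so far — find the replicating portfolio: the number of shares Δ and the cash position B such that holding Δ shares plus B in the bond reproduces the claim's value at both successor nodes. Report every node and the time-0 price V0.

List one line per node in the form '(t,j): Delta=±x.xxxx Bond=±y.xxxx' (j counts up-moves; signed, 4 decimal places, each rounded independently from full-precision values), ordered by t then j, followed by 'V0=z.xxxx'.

Since d<R<u, set p* = (R−d)/(u−d) = 0.8065; price each node as the discounted p*-expectation of its children.
Terminal values V(3,·): V(3,0)=25.2918, V(3,1)=9.2624, V(3,2)=57.7281, V(3,3)=125.7059
(2,0): S=111.4652. Δ = (V_up−V_dn)/(S_up−S_dn) = (9.2624−25.2918)/(120.3824−85.8282) = -0.4639. V = [p*·9.2624 + (1−p*)·25.2918]/1.02 = 12.1224. B = V − Δ·S = 63.8301.
(2,1): S=156.3408. Δ = (V_up−V_dn)/(S_up−S_dn) = (57.7281−9.2624)/(168.8481−120.3824) = 1.0000. V = [p*·57.7281 + (1−p*)·9.2624]/1.02 = 47.3996. B = V − Δ·S = -108.9412.
(2,2): S=219.2832. Δ = (V_up−V_dn)/(S_up−S_dn) = (125.7059−57.7281)/(236.8259−168.8481) = 1.0000. V = [p*·125.7059 + (1−p*)·57.7281]/1.02 = 110.3420. B = V − Δ·S = -108.9412.
(1,0): S=144.7600. Δ = (V_up−V_dn)/(S_up−S_dn) = (47.3996−12.1224)/(156.3408−111.4652) = 0.7861. V = [p*·47.3996 + (1−p*)·12.1224]/1.02 = 39.7763. B = V − Δ·S = -74.0212.
(1,1): S=203.0400. Δ = (V_up−V_dn)/(S_up−S_dn) = (110.3420−47.3996)/(219.2832−156.3408) = 1.0000. V = [p*·110.3420 + (1−p*)·47.3996]/1.02 = 96.2349. B = V − Δ·S = -106.8051.
(0,0): S=188.0000. Δ = (V_up−V_dn)/(S_up−S_dn) = (96.2349−39.7763)/(203.0400−144.7600) = 0.9687. V = [p*·96.2349 + (1−p*)·39.7763]/1.02 = 83.6347. B = V − Δ·S = -98.4900.
Each (Δ,B) replicates both successor values, so the strategy is self-financing and V0 is arbitrage-free.

(0,0): Delta=0.9687 Bond=-98.4900
(1,0): Delta=0.7861 Bond=-74.0212
(1,1): Delta=1.0000 Bond=-106.8051
(2,0): Delta=-0.4639 Bond=63.8301
(2,1): Delta=1.0000 Bond=-108.9412
(2,2): Delta=1.0000 Bond=-108.9412
V0=83.6347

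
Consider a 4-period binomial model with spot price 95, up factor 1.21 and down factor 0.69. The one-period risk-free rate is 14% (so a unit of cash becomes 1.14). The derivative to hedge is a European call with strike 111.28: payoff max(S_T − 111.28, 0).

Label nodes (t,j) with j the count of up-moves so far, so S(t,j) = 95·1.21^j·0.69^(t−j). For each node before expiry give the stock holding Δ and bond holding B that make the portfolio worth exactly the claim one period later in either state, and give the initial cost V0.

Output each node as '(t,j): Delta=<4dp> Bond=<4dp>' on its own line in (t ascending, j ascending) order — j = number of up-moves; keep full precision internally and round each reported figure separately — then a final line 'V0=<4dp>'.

(0,0): Delta=0.7950 Bond=-43.8511
(1,0): Delta=0.0819 Bond=-3.2503
(1,1): Delta=0.8582 Bond=-57.2610
(2,0): Delta=0.0000 Bond=0.0000
(2,1): Delta=0.0892 Bond=-4.2817
(2,2): Delta=0.9264 Bond=-74.7658
(3,0): Delta=0.0000 Bond=0.0000
(3,1): Delta=0.0000 Bond=0.0000
(3,2): Delta=0.0971 Bond=-5.6404
(3,3): Delta=1.0000 Bond=-97.6140
V0=31.6706

No-arbitrage ⇒ martingale measure with p* = (R−d)/(u−d) = 0.8654.
Payoff layer (t=4): V(4,0)=0.0000, V(4,1)=0.0000, V(4,2)=0.0000, V(4,3)=4.8458, V(4,4)=92.3609
Node (3,0) S=31.2084: V=(p*·0.0000+(1−p*)·0.0000)/1.14=0.0000; Δ=(0.0000−0.0000)/(37.7621−21.5338)=0.0000; B=V−Δ·S=0.0000
Node (3,1) S=54.7277: V=(p*·0.0000+(1−p*)·0.0000)/1.14=0.0000; Δ=(0.0000−0.0000)/(66.2205−37.7621)=0.0000; B=V−Δ·S=0.0000
Node (3,2) S=95.9718: V=(p*·4.8458+(1−p*)·0.0000)/1.14=3.6785; Δ=(4.8458−0.0000)/(116.1258−66.2205)=0.0971; B=V−Δ·S=-5.6404
Node (3,3) S=168.2983: V=(p*·92.3609+(1−p*)·4.8458)/1.14=70.6843; Δ=(92.3609−4.8458)/(203.6409−116.1258)=1.0000; B=V−Δ·S=-97.6140
Node (2,0) S=45.2295: V=(p*·0.0000+(1−p*)·0.0000)/1.14=0.0000; Δ=(0.0000−0.0000)/(54.7277−31.2084)=0.0000; B=V−Δ·S=0.0000
Node (2,1) S=79.3155: V=(p*·3.6785+(1−p*)·0.0000)/1.14=2.7924; Δ=(3.6785−0.0000)/(95.9718−54.7277)=0.0892; B=V−Δ·S=-4.2817
Node (2,2) S=139.0895: V=(p*·70.6843+(1−p*)·3.6785)/1.14=54.0915; Δ=(70.6843−3.6785)/(168.2983−95.9718)=0.9264; B=V−Δ·S=-74.7658
Node (1,0) S=65.5500: V=(p*·2.7924+(1−p*)·0.0000)/1.14=2.1197; Δ=(2.7924−0.0000)/(79.3155−45.2295)=0.0819; B=V−Δ·S=-3.2503
Node (1,1) S=114.9500: V=(p*·54.0915+(1−p*)·2.7924)/1.14=41.3911; Δ=(54.0915−2.7924)/(139.0895−79.3155)=0.8582; B=V−Δ·S=-57.2610
Node (0,0) S=95.0000: V=(p*·41.3911+(1−p*)·2.1197)/1.14=31.6706; Δ=(41.3911−2.1197)/(114.9500−65.5500)=0.7950; B=V−Δ·S=-43.8511
The time-0 hedge costs 31.6706, which is the no-arbitrage price.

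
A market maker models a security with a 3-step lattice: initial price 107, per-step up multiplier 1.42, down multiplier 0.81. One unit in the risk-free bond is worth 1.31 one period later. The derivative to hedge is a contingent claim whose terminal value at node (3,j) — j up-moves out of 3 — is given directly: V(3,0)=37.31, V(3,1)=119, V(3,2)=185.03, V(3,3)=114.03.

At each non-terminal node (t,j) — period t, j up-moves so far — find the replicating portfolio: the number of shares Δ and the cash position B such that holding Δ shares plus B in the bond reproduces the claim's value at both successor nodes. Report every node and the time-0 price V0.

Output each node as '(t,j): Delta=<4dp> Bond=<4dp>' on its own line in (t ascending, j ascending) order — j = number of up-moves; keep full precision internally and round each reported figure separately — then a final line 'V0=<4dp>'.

(0,0): Delta=-0.2279 Bond=86.5632
(1,0): Delta=0.9942 Bond=7.4821
(1,1): Delta=-0.3813 Bond=136.6992
(2,0): Delta=1.9076 Bond=-54.3234
(2,1): Delta=0.8795 Bond=23.9090
(2,2): Delta=-0.5395 Bond=213.2127
V0=62.1788

Risk-neutral probability p* = (R−d)/(u−d) = (1.31−0.81)/(1.42−0.81) = 0.8197.
Terminal payoffs: V(3,0)=37.3100, V(3,1)=119.0000, V(3,2)=185.0300, V(3,3)=114.0300
Node (2,0) S=70.2027: V=(p*·119.0000+(1−p*)·37.3100)/1.31=79.5947; Δ=(119.0000−37.3100)/(99.6878−56.8642)=1.9076; B=V−Δ·S=-54.3234
Node (2,1) S=123.0714: V=(p*·185.0300+(1−p*)·119.0000)/1.31=132.1549; Δ=(185.0300−119.0000)/(174.7614−99.6878)=0.8795; B=V−Δ·S=23.9090
Node (2,2) S=215.7548: V=(p*·114.0300+(1−p*)·185.0300)/1.31=96.8193; Δ=(114.0300−185.0300)/(306.3718−174.7614)=-0.5395; B=V−Δ·S=213.2127
Node (1,0) S=86.6700: V=(p*·132.1549+(1−p*)·79.5947)/1.31=93.6464; Δ=(132.1549−79.5947)/(123.0714−70.2027)=0.9942; B=V−Δ·S=7.4821
Node (1,1) S=151.9400: V=(p*·96.8193+(1−p*)·132.1549)/1.31=78.7720; Δ=(96.8193−132.1549)/(215.7548−123.0714)=-0.3813; B=V−Δ·S=136.6992
Node (0,0) S=107.0000: V=(p*·78.7720+(1−p*)·93.6464)/1.31=62.1788; Δ=(78.7720−93.6464)/(151.9400−86.6700)=-0.2279; B=V−Δ·S=86.5632
The time-0 hedge costs 62.1788, which is the no-arbitrage price.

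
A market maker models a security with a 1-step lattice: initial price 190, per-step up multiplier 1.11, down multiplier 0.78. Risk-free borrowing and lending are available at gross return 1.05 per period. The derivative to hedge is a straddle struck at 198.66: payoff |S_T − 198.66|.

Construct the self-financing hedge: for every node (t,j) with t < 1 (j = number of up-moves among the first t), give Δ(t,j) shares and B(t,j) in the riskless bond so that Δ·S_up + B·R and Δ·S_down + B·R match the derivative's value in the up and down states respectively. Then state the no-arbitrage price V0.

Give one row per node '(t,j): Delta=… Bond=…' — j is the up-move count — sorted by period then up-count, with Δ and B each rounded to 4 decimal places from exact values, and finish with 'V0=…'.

Under the risk-neutral measure, an up-move has probability p* = (R−d)/(u−d) = 0.8182 and values discount at R = 1.05.
At expiry t=1: V(1,0)=50.4600, V(1,1)=12.2400
(0,0): S=190.0000. Δ = (V_up−V_dn)/(S_up−S_dn) = (12.2400−50.4600)/(210.9000−148.2000) = -0.6096. V = [p*·12.2400 + (1−p*)·50.4600]/1.05 = 18.2753. B = V − Δ·S = 134.0935.
Each (Δ,B) replicates both successor values, so the strategy is self-financing and V0 is arbitrage-free.

(0,0): Delta=-0.6096 Bond=134.0935
V0=18.2753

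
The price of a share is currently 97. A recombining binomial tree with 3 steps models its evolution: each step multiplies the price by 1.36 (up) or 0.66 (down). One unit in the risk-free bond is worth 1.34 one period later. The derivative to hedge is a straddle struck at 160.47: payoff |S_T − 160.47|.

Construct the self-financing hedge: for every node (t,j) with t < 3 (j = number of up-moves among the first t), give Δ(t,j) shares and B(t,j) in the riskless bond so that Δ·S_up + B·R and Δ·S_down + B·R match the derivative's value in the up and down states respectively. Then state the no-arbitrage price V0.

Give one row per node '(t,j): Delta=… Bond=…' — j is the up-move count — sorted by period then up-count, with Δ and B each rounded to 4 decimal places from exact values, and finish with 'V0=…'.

(0,0): Delta=0.2930 Bond=4.9166
(1,0): Delta=-1.0000 Bond=89.3685
(1,1): Delta=0.3115 Bond=4.1535
(2,0): Delta=-1.0000 Bond=119.7537
(2,1): Delta=-1.0000 Bond=119.7537
(2,2): Delta=0.3302 Bond=2.2073
V0=33.3412

The replicating-portfolio and risk-neutral prices coincide; use p* = (1.34−0.66)/(1.36−0.66) = 0.9714 for the latter.
Payoff layer (t=3): V(3,0)=132.5829, V(3,1)=103.0056, V(3,2)=42.0586, V(3,3)=83.5292
Node (2,0) S=42.2532: V=(p*·103.0056+(1−p*)·132.5829)/1.34=77.5005; Δ=(103.0056−132.5829)/(57.4644−27.8871)=-1.0000; B=V−Δ·S=119.7537
Node (2,1) S=87.0672: V=(p*·42.0586+(1−p*)·103.0056)/1.34=32.6865; Δ=(42.0586−103.0056)/(118.4114−57.4644)=-1.0000; B=V−Δ·S=119.7537
Node (2,2) S=179.4112: V=(p*·83.5292+(1−p*)·42.0586)/1.34=61.4510; Δ=(83.5292−42.0586)/(243.9992−118.4114)=0.3302; B=V−Δ·S=2.2073
Node (1,0) S=64.0200: V=(p*·32.6865+(1−p*)·77.5005)/1.34=25.3485; Δ=(32.6865−77.5005)/(87.0672−42.2532)=-1.0000; B=V−Δ·S=89.3685
Node (1,1) S=131.9200: V=(p*·61.4510+(1−p*)·32.6865)/1.34=45.2456; Δ=(61.4510−32.6865)/(179.4112−87.0672)=0.3115; B=V−Δ·S=4.1535
Node (0,0) S=97.0000: V=(p*·45.2456+(1−p*)·25.3485)/1.34=33.3412; Δ=(45.2456−25.3485)/(131.9200−64.0200)=0.2930; B=V−Δ·S=4.9166
Each (Δ,B) replicates both successor values, so the strategy is self-financing and V0 is arbitrage-free.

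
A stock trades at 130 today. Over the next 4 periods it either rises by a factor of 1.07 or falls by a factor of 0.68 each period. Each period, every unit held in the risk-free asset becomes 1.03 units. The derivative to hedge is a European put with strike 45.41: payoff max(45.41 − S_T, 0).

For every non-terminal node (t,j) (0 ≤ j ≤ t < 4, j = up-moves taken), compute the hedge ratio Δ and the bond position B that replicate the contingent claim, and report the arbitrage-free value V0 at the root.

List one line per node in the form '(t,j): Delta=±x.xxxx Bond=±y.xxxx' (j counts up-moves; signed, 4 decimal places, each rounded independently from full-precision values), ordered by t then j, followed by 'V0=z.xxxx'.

(0,0): Delta=-0.0012 Bond=0.1590
(1,0): Delta=-0.0130 Bond=1.2102
(1,1): Delta=-0.0003 Bond=0.0442
(2,0): Delta=-0.1299 Bond=8.2717
(2,1): Delta=-0.0045 Bond=0.4436
(2,2): Delta=0.0000 Bond=0.0000
(3,0): Delta=-1.0000 Bond=44.0874
(3,1): Delta=-0.0667 Bond=4.4550
(3,2): Delta=0.0000 Bond=0.0000
(3,3): Delta=0.0000 Bond=0.0000
V0=0.0075

The replicating-portfolio and risk-neutral prices coincide; use p* = (1.03−0.68)/(1.07−0.68) = 0.8974 for the latter.
At expiry t=4: V(4,0)=17.6142, V(4,1)=1.6725, V(4,2)=0.0000, V(4,3)=0.0000, V(4,4)=0.0000
  t=3,j=0: stock 40.8762 → up 43.7375 (V=1.6725), down 27.7958 (V=17.6142). Price 3.2112; hedge Δ=-1.0000, bond B=44.0874.
  t=3,j=1: stock 64.3198 → up 68.8222 (V=0.0000), down 43.7375 (V=1.6725). Price 0.1665; hedge Δ=-0.0667, bond B=4.4550.
  t=3,j=2: stock 101.2092 → up 108.2938 (V=0.0000), down 68.8222 (V=0.0000). Price 0.0000; hedge Δ=0.0000, bond B=0.0000.
  t=3,j=3: stock 159.2556 → up 170.4035 (V=0.0000), down 108.2938 (V=0.0000). Price 0.0000; hedge Δ=0.0000, bond B=0.0000.
  t=2,j=0: stock 60.1120 → up 64.3198 (V=0.1665), down 40.8762 (V=3.2112). Price 0.4649; hedge Δ=-0.1299, bond B=8.2717.
  t=2,j=1: stock 94.5880 → up 101.2092 (V=0.0000), down 64.3198 (V=0.1665). Price 0.0166; hedge Δ=-0.0045, bond B=0.4436.
  t=2,j=2: stock 148.8370 → up 159.2556 (V=0.0000), down 101.2092 (V=0.0000). Price 0.0000; hedge Δ=0.0000, bond B=0.0000.
  t=1,j=0: stock 88.4000 → up 94.5880 (V=0.0166), down 60.1120 (V=0.4649). Price 0.0607; hedge Δ=-0.0130, bond B=1.2102.
  t=1,j=1: stock 139.1000 → up 148.8370 (V=0.0000), down 94.5880 (V=0.0166). Price 0.0017; hedge Δ=-0.0003, bond B=0.0442.
  t=0,j=0: stock 130.0000 → up 139.1000 (V=0.0017), down 88.4000 (V=0.0607). Price 0.0075; hedge Δ=-0.0012, bond B=0.1590.
Check: Δ(0,0)·S0 + B(0,0) = 0.0075 = V0.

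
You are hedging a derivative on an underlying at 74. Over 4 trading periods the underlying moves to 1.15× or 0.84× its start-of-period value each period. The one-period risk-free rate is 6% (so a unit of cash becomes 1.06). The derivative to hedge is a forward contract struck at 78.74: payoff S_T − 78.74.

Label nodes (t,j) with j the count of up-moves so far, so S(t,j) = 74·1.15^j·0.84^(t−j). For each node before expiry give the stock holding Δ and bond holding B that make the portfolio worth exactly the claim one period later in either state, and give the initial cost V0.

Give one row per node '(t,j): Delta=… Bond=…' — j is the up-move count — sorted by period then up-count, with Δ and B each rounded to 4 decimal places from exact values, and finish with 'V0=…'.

(0,0): Delta=1.0000 Bond=-62.3695
(1,0): Delta=1.0000 Bond=-66.1116
(1,1): Delta=1.0000 Bond=-66.1116
(2,0): Delta=1.0000 Bond=-70.0783
(2,1): Delta=1.0000 Bond=-70.0783
(2,2): Delta=1.0000 Bond=-70.0783
(3,0): Delta=1.0000 Bond=-74.2830
(3,1): Delta=1.0000 Bond=-74.2830
(3,2): Delta=1.0000 Bond=-74.2830
(3,3): Delta=1.0000 Bond=-74.2830
V0=11.6305

Since d<R<u, set p* = (R−d)/(u−d) = 0.7097; price each node as the discounted p*-expectation of its children.
Payoff layer (t=4): V(4,0)=-41.8975, V(4,1)=-28.3009, V(4,2)=-9.6865, V(4,3)=15.7976, V(4,4)=50.6865
Node (3,0) S=43.8601: V=(p*·-28.3009+(1−p*)·-41.8975)/1.06=-30.4229; Δ=(-28.3009−-41.8975)/(50.4391−36.8425)=1.0000; B=V−Δ·S=-74.2830
Node (3,1) S=60.0466: V=(p*·-9.6865+(1−p*)·-28.3009)/1.06=-14.2365; Δ=(-9.6865−-28.3009)/(69.0535−50.4391)=1.0000; B=V−Δ·S=-74.2830
Node (3,2) S=82.2066: V=(p*·15.7976+(1−p*)·-9.6865)/1.06=7.9236; Δ=(15.7976−-9.6865)/(94.5376−69.0535)=1.0000; B=V−Δ·S=-74.2830
Node (3,3) S=112.5447: V=(p*·50.6865+(1−p*)·15.7976)/1.06=38.2617; Δ=(50.6865−15.7976)/(129.4265−94.5376)=1.0000; B=V−Δ·S=-74.2830
Node (2,0) S=52.2144: V=(p*·-14.2365+(1−p*)·-30.4229)/1.06=-17.8639; Δ=(-14.2365−-30.4229)/(60.0466−43.8601)=1.0000; B=V−Δ·S=-70.0783
Node (2,1) S=71.4840: V=(p*·7.9236+(1−p*)·-14.2365)/1.06=1.4057; Δ=(7.9236−-14.2365)/(82.2066−60.0466)=1.0000; B=V−Δ·S=-70.0783
Node (2,2) S=97.8650: V=(p*·38.2617+(1−p*)·7.9236)/1.06=27.7867; Δ=(38.2617−7.9236)/(112.5447−82.2066)=1.0000; B=V−Δ·S=-70.0783
Node (1,0) S=62.1600: V=(p*·1.4057+(1−p*)·-17.8639)/1.06=-3.9516; Δ=(1.4057−-17.8639)/(71.4840−52.2144)=1.0000; B=V−Δ·S=-66.1116
Node (1,1) S=85.1000: V=(p*·27.7867+(1−p*)·1.4057)/1.06=18.9884; Δ=(27.7867−1.4057)/(97.8650−71.4840)=1.0000; B=V−Δ·S=-66.1116
Node (0,0) S=74.0000: V=(p*·18.9884+(1−p*)·-3.9516)/1.06=11.6305; Δ=(18.9884−-3.9516)/(85.1000−62.1600)=1.0000; B=V−Δ·S=-62.3695
Each (Δ,B) replicates both successor values, so the strategy is self-financing and V0 is arbitrage-free.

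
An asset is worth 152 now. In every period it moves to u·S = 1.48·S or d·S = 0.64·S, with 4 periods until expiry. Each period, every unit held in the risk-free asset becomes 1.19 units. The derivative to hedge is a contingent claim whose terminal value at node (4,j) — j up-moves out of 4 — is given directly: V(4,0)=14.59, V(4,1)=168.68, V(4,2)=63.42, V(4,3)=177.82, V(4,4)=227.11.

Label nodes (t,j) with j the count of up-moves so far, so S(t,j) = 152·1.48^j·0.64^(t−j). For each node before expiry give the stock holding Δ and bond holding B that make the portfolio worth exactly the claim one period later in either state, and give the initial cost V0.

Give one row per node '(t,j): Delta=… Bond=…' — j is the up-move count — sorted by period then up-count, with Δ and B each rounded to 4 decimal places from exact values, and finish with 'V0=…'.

The replicating-portfolio and risk-neutral prices coincide; use p* = (1.19−0.64)/(1.48−0.64) = 0.6548 for the latter.
Payoff layer (t=4): V(4,0)=14.5900, V(4,1)=168.6800, V(4,2)=63.4200, V(4,3)=177.8200, V(4,4)=227.1100
(3,0): S=39.8459. Δ = (V_up−V_dn)/(S_up−S_dn) = (168.6800−14.5900)/(58.9719−25.5014) = 4.6037. V = [p*·168.6800 + (1−p*)·14.5900]/1.19 = 97.0439. B = V − Δ·S = -86.3966.
(3,1): S=92.1436. Δ = (V_up−V_dn)/(S_up−S_dn) = (63.4200−168.6800)/(136.3726−58.9719) = -1.3599. V = [p*·63.4200 + (1−p*)·168.6800]/1.19 = 83.8317. B = V − Δ·S = 209.1413.
(3,2): S=213.0821. Δ = (V_up−V_dn)/(S_up−S_dn) = (177.8200−63.4200)/(315.3615−136.3726) = 0.6391. V = [p*·177.8200 + (1−p*)·63.4200]/1.19 = 116.2393. B = V − Δ·S = -19.9512.
(3,3): S=492.7524. Δ = (V_up−V_dn)/(S_up−S_dn) = (227.1100−177.8200)/(729.2735−315.3615) = 0.1191. V = [p*·227.1100 + (1−p*)·177.8200]/1.19 = 176.5489. B = V − Δ·S = 117.8703.
(2,0): S=62.2592. Δ = (V_up−V_dn)/(S_up−S_dn) = (83.8317−97.0439)/(92.1436−39.8459) = -0.2526. V = [p*·83.8317 + (1−p*)·97.0439]/1.19 = 74.2799. B = V − Δ·S = 90.0087.
(2,1): S=143.9744. Δ = (V_up−V_dn)/(S_up−S_dn) = (116.2393−83.8317)/(213.0821−92.1436) = 0.2680. V = [p*·116.2393 + (1−p*)·83.8317]/1.19 = 88.2781. B = V − Δ·S = 49.6977.
(2,2): S=332.9408. Δ = (V_up−V_dn)/(S_up−S_dn) = (176.5489−116.2393)/(492.7524−213.0821) = 0.2156. V = [p*·176.5489 + (1−p*)·116.2393]/1.19 = 130.8636. B = V − Δ·S = 59.0665.
(1,0): S=97.2800. Δ = (V_up−V_dn)/(S_up−S_dn) = (88.2781−74.2799)/(143.9744−62.2592) = 0.1713. V = [p*·88.2781 + (1−p*)·74.2799]/1.19 = 70.1222. B = V − Δ·S = 53.4576.
(1,1): S=224.9600. Δ = (V_up−V_dn)/(S_up−S_dn) = (130.8636−88.2781)/(332.9408−143.9744) = 0.2254. V = [p*·130.8636 + (1−p*)·88.2781]/1.19 = 97.6147. B = V − Δ·S = 46.9177.
(0,0): S=152.0000. Δ = (V_up−V_dn)/(S_up−S_dn) = (97.6147−70.1222)/(224.9600−97.2800) = 0.2153. V = [p*·97.6147 + (1−p*)·70.1222]/1.19 = 74.0531. B = V − Δ·S = 41.3240.
Check: Δ(0,0)·S0 + B(0,0) = 74.0531 = V0.

(0,0): Delta=0.2153 Bond=41.3240
(1,0): Delta=0.1713 Bond=53.4576
(1,1): Delta=0.2254 Bond=46.9177
(2,0): Delta=-0.2526 Bond=90.0087
(2,1): Delta=0.2680 Bond=49.6977
(2,2): Delta=0.2156 Bond=59.0665
(3,0): Delta=4.6037 Bond=-86.3966
(3,1): Delta=-1.3599 Bond=209.1413
(3,2): Delta=0.6391 Bond=-19.9512
(3,3): Delta=0.1191 Bond=117.8703
V0=74.0531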